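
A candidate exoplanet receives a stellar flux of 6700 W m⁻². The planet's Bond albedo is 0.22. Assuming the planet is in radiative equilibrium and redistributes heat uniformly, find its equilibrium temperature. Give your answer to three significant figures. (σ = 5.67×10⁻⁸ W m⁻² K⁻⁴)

T_eq ≈ 390 K

Energy balance: absorbed = emitted ⇒ πR²·S(1−A) = 4πR²·σT_eq⁴, so T_eq⁴ = S(1−A)/(4σ).
T_eq = [6700 × 0.78 / (4 × 5.67×10⁻⁸)]^(1/4) = (2.30×10¹⁰)^(1/4) = 390 K.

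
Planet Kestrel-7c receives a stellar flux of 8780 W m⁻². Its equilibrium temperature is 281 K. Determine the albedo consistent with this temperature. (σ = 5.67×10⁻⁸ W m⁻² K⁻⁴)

A ≈ 0.84

From T_eq⁴ = S(1−A)/(4σ): 1−A = 4σT_eq⁴/S.
1−A = 4 × 5.67×10⁻⁸ × (281)⁴ / 8780 = 0.161.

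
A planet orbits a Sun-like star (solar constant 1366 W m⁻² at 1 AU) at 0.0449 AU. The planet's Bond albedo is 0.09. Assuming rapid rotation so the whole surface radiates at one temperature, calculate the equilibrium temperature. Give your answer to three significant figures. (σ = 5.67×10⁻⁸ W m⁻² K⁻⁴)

T_eq ≈ 1280 K

Flux at 0.0449 AU: S = 1366/0.0449² = 6.78×10⁵ W m⁻².
Energy balance: absorbed = emitted ⇒ πR²·S(1−A) = 4πR²·σT_eq⁴, so T_eq⁴ = S(1−A)/(4σ).
T_eq = [6.78×10⁵ × 0.91 / (4 × 5.67×10⁻⁸)]^(1/4) = (2.72×10¹²)^(1/4) = 1280 K.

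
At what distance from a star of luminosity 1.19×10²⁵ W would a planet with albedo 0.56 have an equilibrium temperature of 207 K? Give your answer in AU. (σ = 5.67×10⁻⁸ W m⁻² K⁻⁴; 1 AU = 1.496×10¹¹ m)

d ≈ 0.211 AU

From T_eq⁴ = L(1−A)/(16πσd²): d = √[L(1−A)/(16πσT_eq⁴)].
d = √[1.19×10²⁵ × 0.44 / (16π × 5.67×10⁻⁸ × (207)⁴)] = 3.16×10¹⁰ m = 0.211 AU.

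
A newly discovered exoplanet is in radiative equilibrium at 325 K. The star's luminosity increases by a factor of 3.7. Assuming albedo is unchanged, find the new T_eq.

T_eq ≈ 451 K

T_eq ∝ L^(1/4) · d^(−1/2).
T′ = 325 × 3.7^(1/4) = 451 K.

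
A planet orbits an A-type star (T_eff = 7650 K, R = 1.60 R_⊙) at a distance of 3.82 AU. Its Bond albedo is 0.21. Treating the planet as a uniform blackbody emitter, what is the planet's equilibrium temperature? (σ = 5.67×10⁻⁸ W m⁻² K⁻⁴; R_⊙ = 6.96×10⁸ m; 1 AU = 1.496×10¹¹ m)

T_eq ≈ 225 K

R_⋆ = 1.60 × 6.96×10⁸ = 1.11×10⁹ m.
d = 3.82 AU = 5.71×10¹¹ m.
L = 4πR_⋆²σT_⋆⁴ = 4π(1.11×10⁹)² × 5.67×10⁻⁸ × (7650)⁴ = 3.03×10²⁷ W.
S = L/(4πd²) = 737 W m⁻².
Energy balance: absorbed = emitted ⇒ πR²·S(1−A) = 4πR²·σT_eq⁴, so T_eq⁴ = S(1−A)/(4σ).
T_eq = [737 × 0.79 / (4 × 5.67×10⁻⁸)]^(1/4) = (2.57×10⁹)^(1/4) = 225 K.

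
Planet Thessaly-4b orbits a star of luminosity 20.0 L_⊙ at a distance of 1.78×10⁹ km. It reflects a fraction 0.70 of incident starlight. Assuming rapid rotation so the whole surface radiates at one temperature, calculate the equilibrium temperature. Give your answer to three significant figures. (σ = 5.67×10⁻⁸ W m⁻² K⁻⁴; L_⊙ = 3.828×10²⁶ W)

d = 1.78×10⁹ km = 1.78×10¹² m.
L = 20.0 × 3.828×10²⁶ = 7.66×10²⁷ W.
Flux: S = L/(4πd²) = 7.66×10²⁷/(4π×(1.78×10¹²)²) = 192 W m⁻².
Energy balance: absorbed = emitted ⇒ πR²·S(1−A) = 4πR²·σT_eq⁴, so T_eq⁴ = S(1−A)/(4σ).
T_eq = [192 × 0.30 / (4 × 5.67×10⁻⁸)]^(1/4) = (2.54×10⁸)^(1/4) = 126 K.

T_eq ≈ 126 K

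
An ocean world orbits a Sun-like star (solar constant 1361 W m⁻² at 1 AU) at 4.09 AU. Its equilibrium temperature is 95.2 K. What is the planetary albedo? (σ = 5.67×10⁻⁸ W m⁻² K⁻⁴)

Flux at 4.09 AU: S = 1361/4.09² = 81.4 W m⁻².
From T_eq⁴ = S(1−A)/(4σ): 1−A = 4σT_eq⁴/S.
1−A = 4 × 5.67×10⁻⁸ × (95.2)⁴ / 81.4 = 0.229.

A ≈ 0.77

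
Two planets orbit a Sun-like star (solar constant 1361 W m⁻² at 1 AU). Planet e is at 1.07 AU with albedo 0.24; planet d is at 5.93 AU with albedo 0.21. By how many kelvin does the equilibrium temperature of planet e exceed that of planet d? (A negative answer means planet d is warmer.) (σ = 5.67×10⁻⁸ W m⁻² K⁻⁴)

T_eq = [S₀(1−A)/(4σd²)]^(1/4), so T ∝ (1−A)^(1/4) / √d.
T₁ = [1361×0.76/(4×5.67×10⁻⁸×1.07²)]^(1/4) = 251.23 K.
T₂ = [1361×0.79/(4×5.67×10⁻⁸×5.93²)]^(1/4) = 107.75 K.

ΔT ≈ 143.5 K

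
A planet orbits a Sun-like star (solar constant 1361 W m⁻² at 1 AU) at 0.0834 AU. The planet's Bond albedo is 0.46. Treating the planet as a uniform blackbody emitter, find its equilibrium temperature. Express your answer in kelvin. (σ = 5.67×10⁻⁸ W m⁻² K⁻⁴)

T_eq ≈ 826 K

Flux at 0.0834 AU: S = 1361/0.0834² = 1.96×10⁵ W m⁻².
Energy balance: absorbed = emitted ⇒ πR²·S(1−A) = 4πR²·σT_eq⁴, so T_eq⁴ = S(1−A)/(4σ).
T_eq = [1.96×10⁵ × 0.54 / (4 × 5.67×10⁻⁸)]^(1/4) = (4.66×10¹¹)^(1/4) = 826 K.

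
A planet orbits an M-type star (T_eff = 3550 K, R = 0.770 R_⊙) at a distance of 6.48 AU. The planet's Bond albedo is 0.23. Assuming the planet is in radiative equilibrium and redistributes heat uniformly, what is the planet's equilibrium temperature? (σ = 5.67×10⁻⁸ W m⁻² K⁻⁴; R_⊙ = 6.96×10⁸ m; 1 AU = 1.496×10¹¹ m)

R_⋆ = 0.770 × 6.96×10⁸ = 5.36×10⁸ m.
d = 6.48 AU = 9.69×10¹¹ m.
L = 4πR_⋆²σT_⋆⁴ = 4π(5.36×10⁸)² × 5.67×10⁻⁸ × (3550)⁴ = 3.25×10²⁵ W.
S = L/(4πd²) = 2.75 W m⁻².
Energy balance: absorbed = emitted ⇒ πR²·S(1−A) = 4πR²·σT_eq⁴, so T_eq⁴ = S(1−A)/(4σ).
T_eq = [2.75 × 0.77 / (4 × 5.67×10⁻⁸)]^(1/4) = (9.34×10⁶)^(1/4) = 55.3 K.

T_eq ≈ 55.3 K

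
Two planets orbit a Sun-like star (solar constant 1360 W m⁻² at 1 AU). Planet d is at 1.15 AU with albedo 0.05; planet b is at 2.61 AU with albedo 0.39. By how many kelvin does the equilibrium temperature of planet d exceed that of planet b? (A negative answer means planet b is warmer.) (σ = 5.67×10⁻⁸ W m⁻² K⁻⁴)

T_eq = [S₀(1−A)/(4σd²)]^(1/4), so T ∝ (1−A)^(1/4) / √d.
T₁ = [1360×0.95/(4×5.67×10⁻⁸×1.15²)]^(1/4) = 256.19 K.
T₂ = [1360×0.61/(4×5.67×10⁻⁸×2.61²)]^(1/4) = 152.23 K.

ΔT ≈ 104.0 K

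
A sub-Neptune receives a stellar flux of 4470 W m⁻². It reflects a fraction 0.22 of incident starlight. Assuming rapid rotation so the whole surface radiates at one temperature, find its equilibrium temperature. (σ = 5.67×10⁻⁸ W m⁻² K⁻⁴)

Energy balance: absorbed = emitted ⇒ πR²·S(1−A) = 4πR²·σT_eq⁴, so T_eq⁴ = S(1−A)/(4σ).
T_eq = [4470 × 0.78 / (4 × 5.67×10⁻⁸)]^(1/4) = (1.54×10¹⁰)^(1/4) = 352 K.

T_eq ≈ 352 K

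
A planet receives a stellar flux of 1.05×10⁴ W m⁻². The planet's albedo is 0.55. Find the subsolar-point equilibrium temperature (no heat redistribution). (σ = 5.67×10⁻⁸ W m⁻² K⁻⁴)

At the subsolar point the surface absorbs S(1−A) and emits σT⁴ per unit area — no factor of 4, since only the local patch is in balance.
T = [1.05×10⁴ × 0.45 / 5.67×10⁻⁸]^(1/4) = (8.33×10¹⁰)^(1/4) = 537 K.

T_ss ≈ 537 K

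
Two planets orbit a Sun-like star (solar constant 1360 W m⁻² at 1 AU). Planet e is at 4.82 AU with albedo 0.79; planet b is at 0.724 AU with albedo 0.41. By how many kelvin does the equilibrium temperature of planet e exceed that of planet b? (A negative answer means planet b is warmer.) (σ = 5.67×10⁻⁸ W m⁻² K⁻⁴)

T_eq = [S₀(1−A)/(4σd²)]^(1/4), so T ∝ (1−A)^(1/4) / √d.
T₁ = [1360×0.21/(4×5.67×10⁻⁸×4.82²)]^(1/4) = 85.80 K.
T₂ = [1360×0.59/(4×5.67×10⁻⁸×0.724²)]^(1/4) = 286.63 K.

ΔT ≈ -200.8 K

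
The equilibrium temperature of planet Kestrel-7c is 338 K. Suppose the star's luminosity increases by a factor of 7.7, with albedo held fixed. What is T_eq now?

T_eq ≈ 563 K

T_eq ∝ L^(1/4) · d^(−1/2).
T′ = 338 × 7.7^(1/4) = 563 K.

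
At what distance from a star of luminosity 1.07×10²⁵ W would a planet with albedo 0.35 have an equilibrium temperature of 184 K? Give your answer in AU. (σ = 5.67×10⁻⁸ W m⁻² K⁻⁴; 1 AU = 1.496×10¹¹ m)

From T_eq⁴ = L(1−A)/(16πσd²): d = √[L(1−A)/(16πσT_eq⁴)].
d = √[1.07×10²⁵ × 0.65 / (16π × 5.67×10⁻⁸ × (184)⁴)] = 4.61×10¹⁰ m = 0.308 AU.

d ≈ 0.308 AU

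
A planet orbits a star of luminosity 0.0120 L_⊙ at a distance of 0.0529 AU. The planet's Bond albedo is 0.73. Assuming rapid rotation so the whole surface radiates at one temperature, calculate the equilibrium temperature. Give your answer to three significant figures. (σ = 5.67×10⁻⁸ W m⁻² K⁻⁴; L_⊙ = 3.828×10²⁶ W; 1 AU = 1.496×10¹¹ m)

d = 0.0529 AU = 7.91×10⁹ m.
L = 0.0120 × 3.828×10²⁶ = 4.59×10²⁴ W.
Flux: S = L/(4πd²) = 4.59×10²⁴/(4π×(7.91×10⁹)²) = 5840 W m⁻².
Energy balance: absorbed = emitted ⇒ πR²·S(1−A) = 4πR²·σT_eq⁴, so T_eq⁴ = S(1−A)/(4σ).
T_eq = [5840 × 0.27 / (4 × 5.67×10⁻⁸)]^(1/4) = (6.95×10⁹)^(1/4) = 289 K.

T_eq ≈ 289 K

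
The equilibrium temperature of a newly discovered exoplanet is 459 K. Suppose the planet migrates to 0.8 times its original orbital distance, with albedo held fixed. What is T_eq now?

T_eq ∝ L^(1/4) · d^(−1/2).
T′ = 459 / 0.8^(1/2) = 513 K.

T_eq ≈ 513 K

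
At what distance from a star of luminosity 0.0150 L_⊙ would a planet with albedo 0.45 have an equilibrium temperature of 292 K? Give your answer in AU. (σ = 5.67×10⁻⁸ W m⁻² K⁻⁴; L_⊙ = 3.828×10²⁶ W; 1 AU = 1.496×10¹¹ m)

L = 0.0150 × 3.828×10²⁶ = 5.74×10²⁴ W.
From T_eq⁴ = L(1−A)/(16πσd²): d = √[L(1−A)/(16πσT_eq⁴)].
d = √[5.74×10²⁴ × 0.55 / (16π × 5.67×10⁻⁸ × (292)⁴)] = 1.23×10¹⁰ m = 0.0825 AU.

d ≈ 0.0825 AU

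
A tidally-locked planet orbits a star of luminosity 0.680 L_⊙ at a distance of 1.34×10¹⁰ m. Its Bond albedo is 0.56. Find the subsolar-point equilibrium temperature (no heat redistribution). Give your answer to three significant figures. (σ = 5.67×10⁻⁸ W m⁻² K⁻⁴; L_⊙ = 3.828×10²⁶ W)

L = 0.680 × 3.828×10²⁶ = 2.60×10²⁶ W.
Flux: S = L/(4πd²) = 2.60×10²⁶/(4π×(1.34×10¹⁰)²) = 1.15×10⁵ W m⁻².
At the subsolar point the surface absorbs S(1−A) and emits σT⁴ per unit area — no factor of 4, since only the local patch is in balance.
T = [1.15×10⁵ × 0.44 / 5.67×10⁻⁸]^(1/4) = (8.95×10¹¹)^(1/4) = 973 K.

T_ss ≈ 973 K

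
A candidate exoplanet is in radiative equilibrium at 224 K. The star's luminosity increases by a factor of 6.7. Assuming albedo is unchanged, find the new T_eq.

T_eq ≈ 360 K

T_eq ∝ L^(1/4) · d^(−1/2).
T′ = 224 × 6.7^(1/4) = 360 K.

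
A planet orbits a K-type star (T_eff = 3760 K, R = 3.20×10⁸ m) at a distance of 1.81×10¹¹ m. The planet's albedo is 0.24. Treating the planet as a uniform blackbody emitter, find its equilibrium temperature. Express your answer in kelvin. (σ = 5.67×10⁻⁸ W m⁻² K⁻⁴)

L = 4πR_⋆²σT_⋆⁴ = 4π(3.20×10⁸)² × 5.67×10⁻⁸ × (3760)⁴ = 1.46×10²⁵ W.
S = L/(4πd²) = 35.4 W m⁻².
Energy balance: absorbed = emitted ⇒ πR²·S(1−A) = 4πR²·σT_eq⁴, so T_eq⁴ = S(1−A)/(4σ).
T_eq = [35.4 × 0.76 / (4 × 5.67×10⁻⁸)]^(1/4) = (1.19×10⁸)^(1/4) = 104 K.

T_eq ≈ 104 K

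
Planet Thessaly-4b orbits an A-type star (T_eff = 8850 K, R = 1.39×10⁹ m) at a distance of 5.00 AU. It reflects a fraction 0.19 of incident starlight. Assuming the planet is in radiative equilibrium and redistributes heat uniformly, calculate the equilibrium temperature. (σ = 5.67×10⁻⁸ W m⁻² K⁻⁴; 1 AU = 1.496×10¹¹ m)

T_eq ≈ 256 K

d = 5.00 AU = 7.48×10¹¹ m.
L = 4πR_⋆²σT_⋆⁴ = 4π(1.39×10⁹)² × 5.67×10⁻⁸ × (8850)⁴ = 8.44×10²⁷ W.
S = L/(4πd²) = 1200 W m⁻².
Energy balance: absorbed = emitted ⇒ πR²·S(1−A) = 4πR²·σT_eq⁴, so T_eq⁴ = S(1−A)/(4σ).
T_eq = [1200 × 0.81 / (4 × 5.67×10⁻⁸)]^(1/4) = (4.29×10⁹)^(1/4) = 256 K.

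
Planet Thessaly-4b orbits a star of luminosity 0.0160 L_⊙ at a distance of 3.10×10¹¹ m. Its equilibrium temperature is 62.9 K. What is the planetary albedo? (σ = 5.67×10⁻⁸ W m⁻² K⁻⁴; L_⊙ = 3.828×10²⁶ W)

A ≈ 0.30

L = 0.0160 × 3.828×10²⁶ = 6.12×10²⁴ W.
Flux: S = L/(4πd²) = 6.12×10²⁴/(4π×(3.10×10¹¹)²) = 5.07 W m⁻².
From T_eq⁴ = S(1−A)/(4σ): 1−A = 4σT_eq⁴/S.
1−A = 4 × 5.67×10⁻⁸ × (62.9)⁴ / 5.07 = 0.700.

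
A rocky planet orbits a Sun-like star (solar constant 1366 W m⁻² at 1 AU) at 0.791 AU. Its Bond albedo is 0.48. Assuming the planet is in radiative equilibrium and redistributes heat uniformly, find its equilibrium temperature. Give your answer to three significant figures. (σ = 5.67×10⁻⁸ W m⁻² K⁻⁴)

T_eq ≈ 266 K

Flux at 0.791 AU: S = 1366/0.791² = 2180 W m⁻².
Energy balance: absorbed = emitted ⇒ πR²·S(1−A) = 4πR²·σT_eq⁴, so T_eq⁴ = S(1−A)/(4σ).
T_eq = [2180 × 0.52 / (4 × 5.67×10⁻⁸)]^(1/4) = (5.01×10⁹)^(1/4) = 266 K.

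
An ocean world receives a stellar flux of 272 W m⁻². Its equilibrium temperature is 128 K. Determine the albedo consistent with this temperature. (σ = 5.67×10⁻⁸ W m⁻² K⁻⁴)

A ≈ 0.78

From T_eq⁴ = S(1−A)/(4σ): 1−A = 4σT_eq⁴/S.
1−A = 4 × 5.67×10⁻⁸ × (128)⁴ / 272 = 0.224.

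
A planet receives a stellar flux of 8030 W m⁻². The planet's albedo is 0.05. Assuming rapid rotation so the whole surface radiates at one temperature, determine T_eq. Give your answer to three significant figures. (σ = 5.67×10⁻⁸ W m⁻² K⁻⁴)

Energy balance: absorbed = emitted ⇒ πR²·S(1−A) = 4πR²·σT_eq⁴, so T_eq⁴ = S(1−A)/(4σ).
T_eq = [8030 × 0.95 / (4 × 5.67×10⁻⁸)]^(1/4) = (3.36×10¹⁰)^(1/4) = 428 K.

T_eq ≈ 428 K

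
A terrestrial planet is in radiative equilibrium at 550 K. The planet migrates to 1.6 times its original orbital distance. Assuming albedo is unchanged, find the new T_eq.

T_eq ≈ 435 K

T_eq ∝ L^(1/4) · d^(−1/2).
T′ = 550 / 1.6^(1/2) = 435 K.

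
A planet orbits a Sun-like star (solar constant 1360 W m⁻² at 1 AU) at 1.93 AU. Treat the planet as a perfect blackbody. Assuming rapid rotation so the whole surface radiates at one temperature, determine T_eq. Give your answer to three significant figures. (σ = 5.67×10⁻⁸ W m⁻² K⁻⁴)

T_eq ≈ 200 K

Flux at 1.93 AU: S = 1360/1.93² = 365 W m⁻².
Energy balance: absorbed = emitted ⇒ πR²·S(1−A) = 4πR²·σT_eq⁴, so T_eq⁴ = S(1−A)/(4σ).
T_eq = [365 × 1.00 / (4 × 5.67×10⁻⁸)]^(1/4) = (1.61×10⁹)^(1/4) = 200 K.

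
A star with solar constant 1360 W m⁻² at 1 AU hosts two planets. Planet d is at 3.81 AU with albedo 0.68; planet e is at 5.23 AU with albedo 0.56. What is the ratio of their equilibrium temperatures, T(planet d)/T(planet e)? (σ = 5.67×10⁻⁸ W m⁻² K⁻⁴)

T₁/T₂ ≈ 1.082

T_eq = [S₀(1−A)/(4σd²)]^(1/4), so T ∝ (1−A)^(1/4) / √d.
T₁ = [1360×0.32/(4×5.67×10⁻⁸×3.81²)]^(1/4) = 107.23 K.
T₂ = [1360×0.44/(4×5.67×10⁻⁸×5.23²)]^(1/4) = 99.10 K.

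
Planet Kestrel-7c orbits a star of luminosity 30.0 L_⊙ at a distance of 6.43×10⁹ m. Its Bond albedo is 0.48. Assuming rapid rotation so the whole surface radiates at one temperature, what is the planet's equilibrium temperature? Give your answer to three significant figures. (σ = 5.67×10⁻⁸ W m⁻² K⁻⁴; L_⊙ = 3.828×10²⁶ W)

T_eq ≈ 2670 K

L = 30.0 × 3.828×10²⁶ = 1.15×10²⁸ W.
Flux: S = L/(4πd²) = 1.15×10²⁸/(4π×(6.43×10⁹)²) = 2.21×10⁷ W m⁻².
Energy balance: absorbed = emitted ⇒ πR²·S(1−A) = 4πR²·σT_eq⁴, so T_eq⁴ = S(1−A)/(4σ).
T_eq = [2.21×10⁷ × 0.52 / (4 × 5.67×10⁻⁸)]^(1/4) = (5.07×10¹³)^(1/4) = 2670 K.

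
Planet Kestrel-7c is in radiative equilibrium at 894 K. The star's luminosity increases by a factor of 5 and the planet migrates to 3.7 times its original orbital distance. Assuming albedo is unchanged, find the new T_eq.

T_eq ≈ 695 K

T_eq ∝ L^(1/4) · d^(−1/2).
T′ = 894 × 5^(1/4) / 3.7^(1/2) = 695 K.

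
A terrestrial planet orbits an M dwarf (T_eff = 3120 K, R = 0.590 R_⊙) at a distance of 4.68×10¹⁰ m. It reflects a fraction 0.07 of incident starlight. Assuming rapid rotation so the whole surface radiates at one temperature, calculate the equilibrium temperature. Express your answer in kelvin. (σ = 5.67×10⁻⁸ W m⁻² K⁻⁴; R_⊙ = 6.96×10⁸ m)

T_eq ≈ 203 K

R_⋆ = 0.590 × 6.96×10⁸ = 4.11×10⁸ m.
L = 4πR_⋆²σT_⋆⁴ = 4π(4.11×10⁸)² × 5.67×10⁻⁸ × (3120)⁴ = 1.14×10²⁵ W.
S = L/(4πd²) = 414 W m⁻².
Energy balance: absorbed = emitted ⇒ πR²·S(1−A) = 4πR²·σT_eq⁴, so T_eq⁴ = S(1−A)/(4σ).
T_eq = [414 × 0.93 / (4 × 5.67×10⁻⁸)]^(1/4) = (1.70×10⁹)^(1/4) = 203 K.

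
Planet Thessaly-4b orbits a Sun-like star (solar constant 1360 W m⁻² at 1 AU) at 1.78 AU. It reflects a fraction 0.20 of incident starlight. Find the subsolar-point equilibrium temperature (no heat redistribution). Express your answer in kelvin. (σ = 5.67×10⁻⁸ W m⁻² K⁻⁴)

Flux at 1.78 AU: S = 1360/1.78² = 429 W m⁻².
At the subsolar point the surface absorbs S(1−A) and emits σT⁴ per unit area — no factor of 4, since only the local patch is in balance.
T = [429 × 0.80 / 5.67×10⁻⁸]^(1/4) = (6.06×10⁹)^(1/4) = 279 K.

T_ss ≈ 279 K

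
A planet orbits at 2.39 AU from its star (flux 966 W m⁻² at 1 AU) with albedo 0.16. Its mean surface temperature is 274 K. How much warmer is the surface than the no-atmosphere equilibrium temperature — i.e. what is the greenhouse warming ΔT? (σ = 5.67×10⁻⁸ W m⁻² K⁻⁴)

ΔT ≈ 115.8 K

S = 966/2.39² = 169.1 W m⁻².
T_eq = [S(1−A)/(4σ)]^(1/4) = [169.1×0.84/(4×5.67×10⁻⁸)]^(1/4) = 158.2 K.
ΔT = T_surf − T_eq = 274 − 158.2.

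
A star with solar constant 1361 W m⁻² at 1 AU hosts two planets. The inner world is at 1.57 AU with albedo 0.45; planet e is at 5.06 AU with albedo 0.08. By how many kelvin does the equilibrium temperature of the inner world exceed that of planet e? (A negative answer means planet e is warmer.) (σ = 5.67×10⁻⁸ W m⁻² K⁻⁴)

T_eq = [S₀(1−A)/(4σd²)]^(1/4), so T ∝ (1−A)^(1/4) / √d.
T₁ = [1361×0.55/(4×5.67×10⁻⁸×1.57²)]^(1/4) = 191.29 K.
T₂ = [1361×0.92/(4×5.67×10⁻⁸×5.06²)]^(1/4) = 121.18 K.

ΔT ≈ 70.1 K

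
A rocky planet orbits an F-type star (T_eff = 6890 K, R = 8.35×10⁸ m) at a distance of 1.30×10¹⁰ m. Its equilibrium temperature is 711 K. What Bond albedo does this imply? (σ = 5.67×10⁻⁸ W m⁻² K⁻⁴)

A ≈ 0.89

L = 4πR_⋆²σT_⋆⁴ = 4π(8.35×10⁸)² × 5.67×10⁻⁸ × (6890)⁴ = 1.12×10²⁷ W.
S = L/(4πd²) = 5.27×10⁵ W m⁻².
From T_eq⁴ = S(1−A)/(4σ): 1−A = 4σT_eq⁴/S.
1−A = 4 × 5.67×10⁻⁸ × (711)⁴ / 5.27×10⁵ = 0.110.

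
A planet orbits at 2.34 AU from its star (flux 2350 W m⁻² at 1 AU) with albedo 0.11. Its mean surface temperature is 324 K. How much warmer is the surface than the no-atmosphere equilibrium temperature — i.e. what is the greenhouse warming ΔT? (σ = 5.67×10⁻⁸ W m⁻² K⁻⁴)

S = 2350/2.34² = 429.2 W m⁻².
T_eq = [S(1−A)/(4σ)]^(1/4) = [429.2×0.89/(4×5.67×10⁻⁸)]^(1/4) = 202.6 K.
ΔT = T_surf − T_eq = 324 − 202.6.

ΔT ≈ 121.4 K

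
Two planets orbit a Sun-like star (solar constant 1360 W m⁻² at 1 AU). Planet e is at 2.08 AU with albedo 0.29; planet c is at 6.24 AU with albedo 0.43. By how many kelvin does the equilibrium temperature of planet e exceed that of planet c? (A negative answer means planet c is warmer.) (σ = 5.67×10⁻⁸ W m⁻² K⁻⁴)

T_eq = [S₀(1−A)/(4σd²)]^(1/4), so T ∝ (1−A)^(1/4) / √d.
T₁ = [1360×0.71/(4×5.67×10⁻⁸×2.08²)]^(1/4) = 177.12 K.
T₂ = [1360×0.57/(4×5.67×10⁻⁸×6.24²)]^(1/4) = 96.79 K.

ΔT ≈ 80.3 K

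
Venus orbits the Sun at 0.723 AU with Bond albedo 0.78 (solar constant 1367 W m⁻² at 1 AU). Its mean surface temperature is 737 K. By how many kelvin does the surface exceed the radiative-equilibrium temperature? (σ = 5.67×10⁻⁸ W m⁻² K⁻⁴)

S = 1367/0.723² = 2615 W m⁻².
T_eq = [S(1−A)/(4σ)]^(1/4) = [2615×0.22/(4×5.67×10⁻⁸)]^(1/4) = 224.4 K.
ΔT = T_surf − T_eq = 737 − 224.4.

ΔT ≈ 512.6 K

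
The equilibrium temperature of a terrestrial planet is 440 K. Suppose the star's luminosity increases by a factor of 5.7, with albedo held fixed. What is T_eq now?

T_eq ≈ 680 K

T_eq ∝ L^(1/4) · d^(−1/2).
T′ = 440 × 5.7^(1/4) = 680 K.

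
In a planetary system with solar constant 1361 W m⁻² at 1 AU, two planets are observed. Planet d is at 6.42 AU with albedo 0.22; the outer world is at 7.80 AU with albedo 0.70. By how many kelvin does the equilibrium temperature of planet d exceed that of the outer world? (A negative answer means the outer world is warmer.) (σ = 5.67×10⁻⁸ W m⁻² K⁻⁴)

T_eq = [S₀(1−A)/(4σd²)]^(1/4), so T ∝ (1−A)^(1/4) / √d.
T₁ = [1361×0.78/(4×5.67×10⁻⁸×6.42²)]^(1/4) = 103.23 K.
T₂ = [1361×0.30/(4×5.67×10⁻⁸×7.80²)]^(1/4) = 73.75 K.

ΔT ≈ 29.5 K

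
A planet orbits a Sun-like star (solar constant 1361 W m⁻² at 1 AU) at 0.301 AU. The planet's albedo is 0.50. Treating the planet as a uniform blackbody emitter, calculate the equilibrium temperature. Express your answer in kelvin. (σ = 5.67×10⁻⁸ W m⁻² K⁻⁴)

Flux at 0.301 AU: S = 1361/0.301² = 1.50×10⁴ W m⁻².
Energy balance: absorbed = emitted ⇒ πR²·S(1−A) = 4πR²·σT_eq⁴, so T_eq⁴ = S(1−A)/(4σ).
T_eq = [1.50×10⁴ × 0.50 / (4 × 5.67×10⁻⁸)]^(1/4) = (3.31×10¹⁰)^(1/4) = 427 K.

T_eq ≈ 427 K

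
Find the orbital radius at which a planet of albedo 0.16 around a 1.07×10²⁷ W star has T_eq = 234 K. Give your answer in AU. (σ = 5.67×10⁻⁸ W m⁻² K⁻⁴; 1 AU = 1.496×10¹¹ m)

d ≈ 2.17 AU

From T_eq⁴ = L(1−A)/(16πσd²): d = √[L(1−A)/(16πσT_eq⁴)].
d = √[1.07×10²⁷ × 0.84 / (16π × 5.67×10⁻⁸ × (234)⁴)] = 3.24×10¹¹ m = 2.17 AU.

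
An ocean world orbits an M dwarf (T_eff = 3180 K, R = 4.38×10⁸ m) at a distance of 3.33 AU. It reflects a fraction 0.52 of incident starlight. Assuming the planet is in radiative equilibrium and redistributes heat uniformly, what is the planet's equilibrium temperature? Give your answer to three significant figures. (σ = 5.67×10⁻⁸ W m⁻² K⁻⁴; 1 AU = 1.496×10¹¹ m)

T_eq ≈ 55.5 K

d = 3.33 AU = 4.98×10¹¹ m.
L = 4πR_⋆²σT_⋆⁴ = 4π(4.38×10⁸)² × 5.67×10⁻⁸ × (3180)⁴ = 1.40×10²⁵ W.
S = L/(4πd²) = 4.48 W m⁻².
Energy balance: absorbed = emitted ⇒ πR²·S(1−A) = 4πR²·σT_eq⁴, so T_eq⁴ = S(1−A)/(4σ).
T_eq = [4.48 × 0.48 / (4 × 5.67×10⁻⁸)]^(1/4) = (9.49×10⁶)^(1/4) = 55.5 K.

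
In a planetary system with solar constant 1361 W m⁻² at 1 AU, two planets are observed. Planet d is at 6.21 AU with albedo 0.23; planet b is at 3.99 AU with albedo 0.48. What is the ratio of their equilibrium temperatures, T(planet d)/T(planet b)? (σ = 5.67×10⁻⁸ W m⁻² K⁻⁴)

T₁/T₂ ≈ 0.884

T_eq = [S₀(1−A)/(4σd²)]^(1/4), so T ∝ (1−A)^(1/4) / √d.
T₁ = [1361×0.77/(4×5.67×10⁻⁸×6.21²)]^(1/4) = 104.62 K.
T₂ = [1361×0.52/(4×5.67×10⁻⁸×3.99²)]^(1/4) = 118.32 K.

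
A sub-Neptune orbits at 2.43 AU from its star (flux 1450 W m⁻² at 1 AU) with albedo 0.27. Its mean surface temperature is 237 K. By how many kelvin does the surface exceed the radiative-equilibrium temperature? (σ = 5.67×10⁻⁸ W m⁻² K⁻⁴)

ΔT ≈ 69.3 K

S = 1450/2.43² = 245.6 W m⁻².
T_eq = [S(1−A)/(4σ)]^(1/4) = [245.6×0.73/(4×5.67×10⁻⁸)]^(1/4) = 167.7 K.
ΔT = T_surf − T_eq = 237 − 167.7.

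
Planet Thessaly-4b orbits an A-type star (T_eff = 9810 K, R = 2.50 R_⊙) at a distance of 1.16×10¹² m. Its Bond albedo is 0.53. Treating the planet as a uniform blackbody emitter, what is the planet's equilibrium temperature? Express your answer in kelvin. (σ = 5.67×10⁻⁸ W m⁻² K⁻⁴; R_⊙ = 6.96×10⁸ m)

R_⋆ = 2.50 × 6.96×10⁸ = 1.74×10⁹ m.
L = 4πR_⋆²σT_⋆⁴ = 4π(1.74×10⁹)² × 5.67×10⁻⁸ × (9810)⁴ = 2.00×10²⁸ W.
S = L/(4πd²) = 1180 W m⁻².
Energy balance: absorbed = emitted ⇒ πR²·S(1−A) = 4πR²·σT_eq⁴, so T_eq⁴ = S(1−A)/(4σ).
T_eq = [1180 × 0.47 / (4 × 5.67×10⁻⁸)]^(1/4) = (2.45×10⁹)^(1/4) = 222 K.

T_eq ≈ 222 K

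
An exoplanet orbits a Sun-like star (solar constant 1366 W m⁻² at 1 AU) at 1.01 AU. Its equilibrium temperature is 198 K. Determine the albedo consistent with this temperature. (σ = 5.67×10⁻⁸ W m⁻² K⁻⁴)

A ≈ 0.74

Flux at 1.01 AU: S = 1366/1.01² = 1340 W m⁻².
From T_eq⁴ = S(1−A)/(4σ): 1−A = 4σT_eq⁴/S.
1−A = 4 × 5.67×10⁻⁸ × (198)⁴ / 1340 = 0.260.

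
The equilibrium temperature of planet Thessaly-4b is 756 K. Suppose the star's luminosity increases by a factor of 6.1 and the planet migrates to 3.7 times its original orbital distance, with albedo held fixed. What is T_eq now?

T_eq ∝ L^(1/4) · d^(−1/2).
T′ = 756 × 6.1^(1/4) / 3.7^(1/2) = 618 K.

T_eq ≈ 618 K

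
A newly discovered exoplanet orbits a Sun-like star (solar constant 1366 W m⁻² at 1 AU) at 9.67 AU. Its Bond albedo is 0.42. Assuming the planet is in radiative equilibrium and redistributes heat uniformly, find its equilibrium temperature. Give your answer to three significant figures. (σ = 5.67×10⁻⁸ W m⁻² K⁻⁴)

T_eq ≈ 78.2 K

Flux at 9.67 AU: S = 1366/9.67² = 14.6 W m⁻².
Energy balance: absorbed = emitted ⇒ πR²·S(1−A) = 4πR²·σT_eq⁴, so T_eq⁴ = S(1−A)/(4σ).
T_eq = [14.6 × 0.58 / (4 × 5.67×10⁻⁸)]^(1/4) = (3.74×10⁷)^(1/4) = 78.2 K.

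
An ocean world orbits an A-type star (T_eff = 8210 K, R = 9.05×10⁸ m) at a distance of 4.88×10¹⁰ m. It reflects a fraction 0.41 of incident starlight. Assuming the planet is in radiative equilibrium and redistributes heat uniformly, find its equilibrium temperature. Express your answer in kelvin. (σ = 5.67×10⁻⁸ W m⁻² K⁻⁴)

L = 4πR_⋆²σT_⋆⁴ = 4π(9.05×10⁸)² × 5.67×10⁻⁸ × (8210)⁴ = 2.65×10²⁷ W.
S = L/(4πd²) = 8.86×10⁴ W m⁻².
Energy balance: absorbed = emitted ⇒ πR²·S(1−A) = 4πR²·σT_eq⁴, so T_eq⁴ = S(1−A)/(4σ).
T_eq = [8.86×10⁴ × 0.59 / (4 × 5.67×10⁻⁸)]^(1/4) = (2.30×10¹¹)^(1/4) = 693 K.

T_eq ≈ 693 K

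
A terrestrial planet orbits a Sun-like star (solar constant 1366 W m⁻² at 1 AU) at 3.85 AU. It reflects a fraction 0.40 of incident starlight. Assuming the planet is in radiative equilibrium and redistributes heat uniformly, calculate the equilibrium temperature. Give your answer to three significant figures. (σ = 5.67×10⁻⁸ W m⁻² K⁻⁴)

T_eq ≈ 125 K

Flux at 3.85 AU: S = 1366/3.85² = 92.2 W m⁻².
Energy balance: absorbed = emitted ⇒ πR²·S(1−A) = 4πR²·σT_eq⁴, so T_eq⁴ = S(1−A)/(4σ).
T_eq = [92.2 × 0.60 / (4 × 5.67×10⁻⁸)]^(1/4) = (2.44×10⁸)^(1/4) = 125 K.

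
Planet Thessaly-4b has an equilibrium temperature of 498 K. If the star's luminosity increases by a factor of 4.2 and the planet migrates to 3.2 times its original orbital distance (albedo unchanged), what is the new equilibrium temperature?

T_eq ∝ L^(1/4) · d^(−1/2).
T′ = 498 × 4.2^(1/4) / 3.2^(1/2) = 399 K.

T_eq ≈ 399 K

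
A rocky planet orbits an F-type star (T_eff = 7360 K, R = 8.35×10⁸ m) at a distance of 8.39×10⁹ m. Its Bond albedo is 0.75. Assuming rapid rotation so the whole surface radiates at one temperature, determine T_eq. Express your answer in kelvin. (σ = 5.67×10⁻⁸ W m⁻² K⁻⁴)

L = 4πR_⋆²σT_⋆⁴ = 4π(8.35×10⁸)² × 5.67×10⁻⁸ × (7360)⁴ = 1.46×10²⁷ W.
S = L/(4πd²) = 1.65×10⁶ W m⁻².
Energy balance: absorbed = emitted ⇒ πR²·S(1−A) = 4πR²·σT_eq⁴, so T_eq⁴ = S(1−A)/(4σ).
T_eq = [1.65×10⁶ × 0.25 / (4 × 5.67×10⁻⁸)]^(1/4) = (1.82×10¹²)^(1/4) = 1160 K.

T_eq ≈ 1160 K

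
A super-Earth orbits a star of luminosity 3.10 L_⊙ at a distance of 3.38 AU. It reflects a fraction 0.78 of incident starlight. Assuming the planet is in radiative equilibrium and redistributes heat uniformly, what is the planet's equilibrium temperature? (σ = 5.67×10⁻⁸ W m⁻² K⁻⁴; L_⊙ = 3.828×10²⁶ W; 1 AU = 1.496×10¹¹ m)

T_eq ≈ 138 K

d = 3.38 AU = 5.06×10¹¹ m.
L = 3.10 × 3.828×10²⁶ = 1.19×10²⁷ W.
Flux: S = L/(4πd²) = 1.19×10²⁷/(4π×(5.06×10¹¹)²) = 369 W m⁻².
Energy balance: absorbed = emitted ⇒ πR²·S(1−A) = 4πR²·σT_eq⁴, so T_eq⁴ = S(1−A)/(4σ).
T_eq = [369 × 0.22 / (4 × 5.67×10⁻⁸)]^(1/4) = (3.58×10⁸)^(1/4) = 138 K.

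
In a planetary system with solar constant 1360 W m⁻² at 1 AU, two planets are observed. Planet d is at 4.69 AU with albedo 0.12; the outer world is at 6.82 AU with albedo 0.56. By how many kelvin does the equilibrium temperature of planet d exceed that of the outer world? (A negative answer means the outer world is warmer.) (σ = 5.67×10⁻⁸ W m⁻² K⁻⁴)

T_eq = [S₀(1−A)/(4σd²)]^(1/4), so T ∝ (1−A)^(1/4) / √d.
T₁ = [1360×0.88/(4×5.67×10⁻⁸×4.69²)]^(1/4) = 124.45 K.
T₂ = [1360×0.44/(4×5.67×10⁻⁸×6.82²)]^(1/4) = 86.79 K.

ΔT ≈ 37.7 K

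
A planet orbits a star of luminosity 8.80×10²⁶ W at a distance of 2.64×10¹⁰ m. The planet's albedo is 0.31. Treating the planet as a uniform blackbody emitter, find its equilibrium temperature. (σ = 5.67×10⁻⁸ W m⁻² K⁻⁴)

T_eq ≈ 744 K

Flux: S = L/(4πd²) = 8.80×10²⁶/(4π×(2.64×10¹⁰)²) = 1.00×10⁵ W m⁻².
Energy balance: absorbed = emitted ⇒ πR²·S(1−A) = 4πR²·σT_eq⁴, so T_eq⁴ = S(1−A)/(4σ).
T_eq = [1.00×10⁵ × 0.69 / (4 × 5.67×10⁻⁸)]^(1/4) = (3.06×10¹¹)^(1/4) = 744 K.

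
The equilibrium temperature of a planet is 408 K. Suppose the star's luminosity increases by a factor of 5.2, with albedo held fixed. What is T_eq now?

T_eq ≈ 616 K

T_eq ∝ L^(1/4) · d^(−1/2).
T′ = 408 × 5.2^(1/4) = 616 K.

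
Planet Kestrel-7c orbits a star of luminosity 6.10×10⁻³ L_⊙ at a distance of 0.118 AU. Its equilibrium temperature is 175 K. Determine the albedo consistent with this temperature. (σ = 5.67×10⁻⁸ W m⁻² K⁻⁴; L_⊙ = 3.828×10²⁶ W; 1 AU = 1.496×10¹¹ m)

d = 0.118 AU = 1.77×10¹⁰ m.
L = 6.10×10⁻³ × 3.828×10²⁶ = 2.34×10²⁴ W.
Flux: S = L/(4πd²) = 2.34×10²⁴/(4π×(1.77×10¹⁰)²) = 596 W m⁻².
From T_eq⁴ = S(1−A)/(4σ): 1−A = 4σT_eq⁴/S.
1−A = 4 × 5.67×10⁻⁸ × (175)⁴ / 596 = 0.357.

A ≈ 0.64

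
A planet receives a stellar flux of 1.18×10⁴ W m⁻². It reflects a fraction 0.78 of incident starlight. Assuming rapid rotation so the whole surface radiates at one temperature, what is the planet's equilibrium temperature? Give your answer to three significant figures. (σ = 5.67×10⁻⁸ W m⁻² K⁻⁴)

Energy balance: absorbed = emitted ⇒ πR²·S(1−A) = 4πR²·σT_eq⁴, so T_eq⁴ = S(1−A)/(4σ).
T_eq = [1.18×10⁴ × 0.22 / (4 × 5.67×10⁻⁸)]^(1/4) = (1.14×10¹⁰)^(1/4) = 327 K.

T_eq ≈ 327 K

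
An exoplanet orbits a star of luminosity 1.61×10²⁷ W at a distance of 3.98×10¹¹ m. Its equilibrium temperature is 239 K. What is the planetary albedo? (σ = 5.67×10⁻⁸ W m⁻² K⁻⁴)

Flux: S = L/(4πd²) = 1.61×10²⁷/(4π×(3.98×10¹¹)²) = 809 W m⁻².
From T_eq⁴ = S(1−A)/(4σ): 1−A = 4σT_eq⁴/S.
1−A = 4 × 5.67×10⁻⁸ × (239)⁴ / 809 = 0.915.

A ≈ 0.09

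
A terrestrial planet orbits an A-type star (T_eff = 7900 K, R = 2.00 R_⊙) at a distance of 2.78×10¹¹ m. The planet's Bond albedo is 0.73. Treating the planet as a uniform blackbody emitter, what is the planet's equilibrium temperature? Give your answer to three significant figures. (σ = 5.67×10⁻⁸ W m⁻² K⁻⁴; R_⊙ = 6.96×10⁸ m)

R_⋆ = 2.00 × 6.96×10⁸ = 1.39×10⁹ m.
L = 4πR_⋆²σT_⋆⁴ = 4π(1.39×10⁹)² × 5.67×10⁻⁸ × (7900)⁴ = 5.38×10²⁷ W.
S = L/(4πd²) = 5540 W m⁻².
Energy balance: absorbed = emitted ⇒ πR²·S(1−A) = 4πR²·σT_eq⁴, so T_eq⁴ = S(1−A)/(4σ).
T_eq = [5540 × 0.27 / (4 × 5.67×10⁻⁸)]^(1/4) = (6.59×10⁹)^(1/4) = 285 K.

T_eq ≈ 285 K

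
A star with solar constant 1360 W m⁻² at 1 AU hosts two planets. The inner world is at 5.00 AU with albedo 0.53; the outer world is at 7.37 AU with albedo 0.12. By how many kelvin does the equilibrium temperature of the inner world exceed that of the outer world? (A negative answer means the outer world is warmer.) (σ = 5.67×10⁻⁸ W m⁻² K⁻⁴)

T_eq = [S₀(1−A)/(4σd²)]^(1/4), so T ∝ (1−A)^(1/4) / √d.
T₁ = [1360×0.47/(4×5.67×10⁻⁸×5.00²)]^(1/4) = 103.04 K.
T₂ = [1360×0.88/(4×5.67×10⁻⁸×7.37²)]^(1/4) = 99.28 K.

ΔT ≈ 3.8 K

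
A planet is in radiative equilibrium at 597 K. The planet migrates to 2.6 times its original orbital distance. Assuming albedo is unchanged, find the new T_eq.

T_eq ∝ L^(1/4) · d^(−1/2).
T′ = 597 / 2.6^(1/2) = 370 K.

T_eq ≈ 370 K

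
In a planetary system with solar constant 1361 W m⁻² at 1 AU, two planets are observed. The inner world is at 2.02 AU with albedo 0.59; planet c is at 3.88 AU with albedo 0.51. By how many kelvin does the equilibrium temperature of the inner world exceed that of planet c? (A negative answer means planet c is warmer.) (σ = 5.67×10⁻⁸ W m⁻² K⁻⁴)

T_eq = [S₀(1−A)/(4σd²)]^(1/4), so T ∝ (1−A)^(1/4) / √d.
T₁ = [1361×0.41/(4×5.67×10⁻⁸×2.02²)]^(1/4) = 156.70 K.
T₂ = [1361×0.49/(4×5.67×10⁻⁸×3.88²)]^(1/4) = 118.22 K.

ΔT ≈ 38.5 K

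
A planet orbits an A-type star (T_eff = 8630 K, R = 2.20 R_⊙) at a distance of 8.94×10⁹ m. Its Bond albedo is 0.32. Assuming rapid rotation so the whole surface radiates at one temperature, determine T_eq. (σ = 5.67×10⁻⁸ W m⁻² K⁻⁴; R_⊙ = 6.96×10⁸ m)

R_⋆ = 2.20 × 6.96×10⁸ = 1.53×10⁹ m.
L = 4πR_⋆²σT_⋆⁴ = 4π(1.53×10⁹)² × 5.67×10⁻⁸ × (8630)⁴ = 9.27×10²⁷ W.
S = L/(4πd²) = 9.23×10⁶ W m⁻².
Energy balance: absorbed = emitted ⇒ πR²·S(1−A) = 4πR²·σT_eq⁴, so T_eq⁴ = S(1−A)/(4σ).
T_eq = [9.23×10⁶ × 0.68 / (4 × 5.67×10⁻⁸)]^(1/4) = (2.77×10¹³)^(1/4) = 2290 K.

T_eq ≈ 2290 K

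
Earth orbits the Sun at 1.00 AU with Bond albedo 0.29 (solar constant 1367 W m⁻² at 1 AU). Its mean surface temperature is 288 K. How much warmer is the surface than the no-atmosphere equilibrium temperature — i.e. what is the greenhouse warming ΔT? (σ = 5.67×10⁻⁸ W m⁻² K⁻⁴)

ΔT ≈ 32.2 K

S = 1367/1.00² = 1367 W m⁻².
T_eq = [S(1−A)/(4σ)]^(1/4) = [1367×0.71/(4×5.67×10⁻⁸)]^(1/4) = 255.8 K.
ΔT = T_surf − T_eq = 288 − 255.8.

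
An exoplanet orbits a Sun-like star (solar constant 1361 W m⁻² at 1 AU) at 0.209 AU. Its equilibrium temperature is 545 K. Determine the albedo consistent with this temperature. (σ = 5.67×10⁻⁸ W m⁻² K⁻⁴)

A ≈ 0.36

Flux at 0.209 AU: S = 1361/0.209² = 3.12×10⁴ W m⁻².
From T_eq⁴ = S(1−A)/(4σ): 1−A = 4σT_eq⁴/S.
1−A = 4 × 5.67×10⁻⁸ × (545)⁴ / 3.12×10⁴ = 0.642.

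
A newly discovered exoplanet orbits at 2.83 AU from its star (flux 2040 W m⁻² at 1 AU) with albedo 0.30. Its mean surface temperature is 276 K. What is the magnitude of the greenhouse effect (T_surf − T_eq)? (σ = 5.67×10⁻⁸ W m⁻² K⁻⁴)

ΔT ≈ 108.6 K

S = 2040/2.83² = 254.7 W m⁻².
T_eq = [S(1−A)/(4σ)]^(1/4) = [254.7×0.70/(4×5.67×10⁻⁸)]^(1/4) = 167.4 K.
ΔT = T_surf − T_eq = 276 − 167.4.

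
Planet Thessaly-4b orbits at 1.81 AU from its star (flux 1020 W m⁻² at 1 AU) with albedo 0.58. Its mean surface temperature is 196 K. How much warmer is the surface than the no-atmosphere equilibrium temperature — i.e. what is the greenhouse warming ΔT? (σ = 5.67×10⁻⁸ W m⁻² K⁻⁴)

S = 1020/1.81² = 311.3 W m⁻².
T_eq = [S(1−A)/(4σ)]^(1/4) = [311.3×0.42/(4×5.67×10⁻⁸)]^(1/4) = 155.0 K.
ΔT = T_surf − T_eq = 196 − 155.0.

ΔT ≈ 41.0 K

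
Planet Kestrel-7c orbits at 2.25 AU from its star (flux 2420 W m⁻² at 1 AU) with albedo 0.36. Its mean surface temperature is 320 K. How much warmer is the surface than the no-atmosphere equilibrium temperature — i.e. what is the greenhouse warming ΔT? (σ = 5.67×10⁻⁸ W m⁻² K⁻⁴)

ΔT ≈ 128.4 K

S = 2420/2.25² = 478.0 W m⁻².
T_eq = [S(1−A)/(4σ)]^(1/4) = [478.0×0.64/(4×5.67×10⁻⁸)]^(1/4) = 191.6 K.
ΔT = T_surf − T_eq = 320 − 191.6.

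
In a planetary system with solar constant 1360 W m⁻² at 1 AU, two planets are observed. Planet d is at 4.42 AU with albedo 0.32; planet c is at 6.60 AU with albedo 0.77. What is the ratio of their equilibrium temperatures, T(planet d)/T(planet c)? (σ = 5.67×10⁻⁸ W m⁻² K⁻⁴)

T_eq = [S₀(1−A)/(4σd²)]^(1/4), so T ∝ (1−A)^(1/4) / √d.
T₁ = [1360×0.68/(4×5.67×10⁻⁸×4.42²)]^(1/4) = 120.20 K.
T₂ = [1360×0.23/(4×5.67×10⁻⁸×6.60²)]^(1/4) = 75.01 K.

T₁/T₂ ≈ 1.602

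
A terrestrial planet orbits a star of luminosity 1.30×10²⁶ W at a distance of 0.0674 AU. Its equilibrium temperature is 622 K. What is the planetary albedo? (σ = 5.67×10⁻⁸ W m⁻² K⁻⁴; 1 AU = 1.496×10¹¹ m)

d = 0.0674 AU = 1.01×10¹⁰ m.
Flux: S = L/(4πd²) = 1.30×10²⁶/(4π×(1.01×10¹⁰)²) = 1.02×10⁵ W m⁻².
From T_eq⁴ = S(1−A)/(4σ): 1−A = 4σT_eq⁴/S.
1−A = 4 × 5.67×10⁻⁸ × (622)⁴ / 1.02×10⁵ = 0.334.

A ≈ 0.67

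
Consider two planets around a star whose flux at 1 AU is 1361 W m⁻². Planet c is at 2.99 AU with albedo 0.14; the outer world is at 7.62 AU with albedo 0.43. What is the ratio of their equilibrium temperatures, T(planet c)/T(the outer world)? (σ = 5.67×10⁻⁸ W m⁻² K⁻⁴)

T₁/T₂ ≈ 1.769

T_eq = [S₀(1−A)/(4σd²)]^(1/4), so T ∝ (1−A)^(1/4) / √d.
T₁ = [1361×0.86/(4×5.67×10⁻⁸×2.99²)]^(1/4) = 155.00 K.
T₂ = [1361×0.57/(4×5.67×10⁻⁸×7.62²)]^(1/4) = 87.61 K.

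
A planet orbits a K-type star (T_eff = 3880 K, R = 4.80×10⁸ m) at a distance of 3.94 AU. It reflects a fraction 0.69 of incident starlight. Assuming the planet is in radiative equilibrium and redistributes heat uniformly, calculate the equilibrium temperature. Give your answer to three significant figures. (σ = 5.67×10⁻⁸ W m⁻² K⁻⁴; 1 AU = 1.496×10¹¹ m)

T_eq ≈ 58.4 K

d = 3.94 AU = 5.89×10¹¹ m.
L = 4πR_⋆²σT_⋆⁴ = 4π(4.80×10⁸)² × 5.67×10⁻⁸ × (3880)⁴ = 3.72×10²⁵ W.
S = L/(4πd²) = 8.52 W m⁻².
Energy balance: absorbed = emitted ⇒ πR²·S(1−A) = 4πR²·σT_eq⁴, so T_eq⁴ = S(1−A)/(4σ).
T_eq = [8.52 × 0.31 / (4 × 5.67×10⁻⁸)]^(1/4) = (1.16×10⁷)^(1/4) = 58.4 K.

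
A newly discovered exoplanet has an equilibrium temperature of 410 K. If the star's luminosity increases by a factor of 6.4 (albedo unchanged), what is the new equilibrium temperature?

T_eq ≈ 652 K

T_eq ∝ L^(1/4) · d^(−1/2).
T′ = 410 × 6.4^(1/4) = 652 K.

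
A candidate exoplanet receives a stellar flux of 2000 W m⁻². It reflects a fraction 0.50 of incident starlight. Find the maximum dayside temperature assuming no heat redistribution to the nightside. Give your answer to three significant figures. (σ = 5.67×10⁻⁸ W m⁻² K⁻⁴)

With no redistribution each surface element balances locally: S(1−A) = σT⁴.
T = [2000 × 0.50 / 5.67×10⁻⁸]^(1/4) = (1.76×10¹⁰)^(1/4) = 364 K.

T_ss ≈ 364 K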